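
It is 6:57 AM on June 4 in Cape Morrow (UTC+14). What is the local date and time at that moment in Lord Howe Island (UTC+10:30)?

3:27 AM on June 4

Lord Howe Island is 3:30 behind Cape Morrow.
Shift by the zone difference: 6:57 AM − 3:30 = 3:27 AM on Jun 4 in Lord Howe Island.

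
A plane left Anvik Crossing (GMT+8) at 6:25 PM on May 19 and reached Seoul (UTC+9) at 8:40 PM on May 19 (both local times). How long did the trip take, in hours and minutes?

1 hour 15 minutes

Departure in UTC: 6:25 PM − 8:00 = 10:25 AM on May 19.
Arrival in UTC: 8:40 PM − 9:00 = 11:40 AM on May 19.
Elapsed = 11:40 AM − 10:25 AM = 1 hour 15 minutes.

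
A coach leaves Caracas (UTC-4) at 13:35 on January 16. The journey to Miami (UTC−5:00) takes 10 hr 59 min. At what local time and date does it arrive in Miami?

23:34 on January 16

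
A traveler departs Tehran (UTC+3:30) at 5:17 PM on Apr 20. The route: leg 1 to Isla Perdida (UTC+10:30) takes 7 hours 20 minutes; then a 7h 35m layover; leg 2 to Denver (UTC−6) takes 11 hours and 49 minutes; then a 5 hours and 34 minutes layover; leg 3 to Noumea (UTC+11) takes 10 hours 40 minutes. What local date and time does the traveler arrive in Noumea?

7:45 PM on April 22

Convert departure to UTC: 5:17 PM − 3:30 = 1:47 PM UTC on Apr 20.
Add 7 hours 20 minutes leg 1 → 9:07 PM UTC.
Add 7 hours and 35 minutes layover in Isla Perdida → 4:42 AM UTC (Apr 21).
Add 11 hours and 49 minutes leg 2 → 4:31 PM UTC.
Add 5 hours and 34 minutes layover in Denver → 10:05 PM UTC.
Add 10 hours and 40 minutes leg 3 → 8:45 AM UTC (Apr 22).
Noumea is UTC+11:00, so local arrival = 8:45 AM + 11:00 = 7:45 PM on Apr 22.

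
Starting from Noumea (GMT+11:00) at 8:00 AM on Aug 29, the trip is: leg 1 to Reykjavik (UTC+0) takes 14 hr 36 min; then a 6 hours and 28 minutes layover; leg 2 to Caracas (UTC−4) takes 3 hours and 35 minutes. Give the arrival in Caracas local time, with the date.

Convert departure to UTC: 8:00 AM − 11:00 = 9:00 PM UTC on Aug 28.
Add 14 hours 36 minutes leg 1 → 11:36 AM UTC (Aug 29).
Add 6 hours 28 minutes layover in Reykjavik → 6:04 PM UTC.
Add 3 hours 35 minutes leg 2 → 9:39 PM UTC.
Caracas is UTC−4:00, so local arrival = 9:39 PM − 4:00 = 5:39 PM on Aug 29.

5:39 PM on August 29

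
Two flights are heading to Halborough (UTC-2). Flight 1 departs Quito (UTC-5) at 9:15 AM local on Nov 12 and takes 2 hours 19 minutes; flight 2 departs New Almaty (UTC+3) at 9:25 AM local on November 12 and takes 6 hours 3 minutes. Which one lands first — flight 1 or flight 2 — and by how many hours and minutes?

Flight 1 in UTC: 9:15 AM + 5:00 = 2:15 PM on Nov 12.
+2 hours and 19 minutes → arrive 4:34 PM UTC on Nov 12.
Flight 2 in UTC: 9:25 AM − 3:00 = 6:25 AM on Nov 12.
+6 hours 3 minutes → arrive 12:28 PM UTC on Nov 12.
Flight 2 lands earlier by 4 hours 6 minutes.

the second, by 4 hours 6 minutes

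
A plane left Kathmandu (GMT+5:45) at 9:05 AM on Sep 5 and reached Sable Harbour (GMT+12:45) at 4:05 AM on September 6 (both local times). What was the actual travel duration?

12 hours

Departure in UTC: 9:05 AM − 5:45 = 3:20 AM on Sep 5.
Arrival in UTC: 4:05 AM − 12:45 = 3:20 PM on Sep 5.
Elapsed = 3:20 PM − 3:20 AM = 12 hours.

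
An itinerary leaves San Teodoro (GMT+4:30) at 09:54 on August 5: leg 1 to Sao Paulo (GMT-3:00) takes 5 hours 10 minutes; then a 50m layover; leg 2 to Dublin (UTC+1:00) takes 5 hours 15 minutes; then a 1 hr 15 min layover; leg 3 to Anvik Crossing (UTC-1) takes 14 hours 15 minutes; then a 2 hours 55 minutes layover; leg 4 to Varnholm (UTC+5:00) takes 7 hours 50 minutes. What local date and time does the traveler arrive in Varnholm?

23:54 on August 6

Convert departure to UTC: 09:54 − 4:30 = 05:24 UTC on Aug 5.
Add 5 hours 10 minutes leg 1 → 10:34 UTC.
Add 50 minutes layover in Sao Paulo → 11:24 UTC.
Add 5 hours and 15 minutes leg 2 → 16:39 UTC.
Add 1 hour and 15 minutes layover in Dublin → 17:54 UTC.
Add 14 hours and 15 minutes leg 3 → 08:09 UTC (Aug 6).
Add 2 hours and 55 minutes layover in Anvik Crossing → 11:04 UTC.
Add 7 hours 50 minutes leg 4 → 18:54 UTC.
Varnholm is UTC+5:00, so local arrival = 18:54 + 5:00 = 23:54 on Aug 6.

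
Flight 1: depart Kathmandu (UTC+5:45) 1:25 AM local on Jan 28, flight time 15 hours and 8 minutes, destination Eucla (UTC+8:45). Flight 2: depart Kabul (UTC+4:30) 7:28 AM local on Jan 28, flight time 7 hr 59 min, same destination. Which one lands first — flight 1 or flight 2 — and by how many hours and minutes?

the first, by 9 minutes

Flight 1 in UTC: 1:25 AM − 5:45 = 7:40 PM on Jan 27.
+15 hours 8 minutes → arrive 10:48 AM UTC on Jan 28.
Flight 2 in UTC: 7:28 AM − 4:30 = 2:58 AM on Jan 28.
+7 hours and 59 minutes → arrive 10:57 AM UTC on Jan 28.
Flight 1 lands earlier by 9 minutes.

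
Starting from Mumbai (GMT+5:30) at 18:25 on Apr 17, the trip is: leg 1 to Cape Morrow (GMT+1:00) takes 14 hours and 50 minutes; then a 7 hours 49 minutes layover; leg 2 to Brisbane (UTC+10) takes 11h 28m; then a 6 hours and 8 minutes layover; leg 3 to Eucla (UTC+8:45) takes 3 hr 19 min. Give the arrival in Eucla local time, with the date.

Convert departure to UTC: 18:25 − 5:30 = 12:55 UTC on Apr 17.
Add 14 hours and 50 minutes leg 1 → 03:45 UTC (Apr 18).
Add 7 hours 49 minutes layover in Cape Morrow → 11:34 UTC.
Add 11 hours 28 minutes leg 2 → 23:02 UTC.
Add 6 hours and 8 minutes layover in Brisbane → 05:10 UTC (Apr 19).
Add 3 hours 19 minutes leg 3 → 08:29 UTC.
Eucla is UTC+8:45, so local arrival = 08:29 + 8:45 = 17:14 on Apr 19.

17:14 on April 19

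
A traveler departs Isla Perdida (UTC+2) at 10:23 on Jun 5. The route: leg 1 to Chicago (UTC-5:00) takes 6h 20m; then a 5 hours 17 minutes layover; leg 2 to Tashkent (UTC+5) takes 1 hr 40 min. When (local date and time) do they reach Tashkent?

Convert departure to UTC: 10:23 − 2:00 = 08:23 UTC on Jun 5.
Add 6 hours and 20 minutes leg 1 → 14:43 UTC.
Add 5 hours 17 minutes layover in Chicago → 20:00 UTC.
Add 1 hour 40 minutes leg 2 → 21:40 UTC.
Tashkent is UTC+5:00, so local arrival = 21:40 + 5:00 = 02:40 on Jun 6.

02:40 on June 6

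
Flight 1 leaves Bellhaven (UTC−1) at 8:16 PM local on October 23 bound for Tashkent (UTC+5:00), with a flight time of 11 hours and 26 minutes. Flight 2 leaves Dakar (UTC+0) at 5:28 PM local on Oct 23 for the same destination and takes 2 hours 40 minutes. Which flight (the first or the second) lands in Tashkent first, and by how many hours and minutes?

Flight 1 in UTC: 8:16 PM + 1:00 = 9:16 PM on Oct 23.
+11 hours 26 minutes → arrive 8:42 AM UTC on Oct 24.
Flight 2 departs at 5:28 PM UTC (Oct 23).
+2 hours and 40 minutes → arrive 8:08 PM UTC on Oct 23.
Flight 2 lands earlier by 12 hours 34 minutes.

the second, by 12 hours 34 minutes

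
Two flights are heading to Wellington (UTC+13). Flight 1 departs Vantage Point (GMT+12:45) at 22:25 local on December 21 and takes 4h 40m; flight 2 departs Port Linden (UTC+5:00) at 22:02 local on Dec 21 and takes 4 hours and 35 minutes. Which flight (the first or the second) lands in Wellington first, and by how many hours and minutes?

the first, by 7 hours 17 minutes

Flight 1 in UTC: 22:25 − 12:45 = 09:40 on Dec 21.
+4 hours 40 minutes → arrive 14:20 UTC on Dec 21.
Flight 2 in UTC: 22:02 − 5:00 = 17:02 on Dec 21.
+4 hours 35 minutes → arrive 21:37 UTC on Dec 21.
Flight 1 lands earlier by 7 hours 17 minutes.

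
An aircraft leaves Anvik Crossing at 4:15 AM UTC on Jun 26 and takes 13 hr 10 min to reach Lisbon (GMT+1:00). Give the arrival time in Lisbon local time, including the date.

Departure is given in UTC: 4:15 AM on Jun 26.
Add 13 hours 10 minutes → 5:25 PM UTC.
Lisbon is UTC+1:00: 5:25 PM + 1:00 = 6:25 PM on Jun 26.

6:25 PM on June 26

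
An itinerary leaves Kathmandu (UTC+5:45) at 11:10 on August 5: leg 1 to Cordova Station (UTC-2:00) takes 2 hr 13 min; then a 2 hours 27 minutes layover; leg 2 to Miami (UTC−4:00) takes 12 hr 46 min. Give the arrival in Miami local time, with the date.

18:51 on August 5

Convert departure to UTC: 11:10 − 5:45 = 05:25 UTC on Aug 5.
Add 2 hours and 13 minutes leg 1 → 07:38 UTC.
Add 2 hours and 27 minutes layover in Cordova Station → 10:05 UTC.
Add 12 hours and 46 minutes leg 2 → 22:51 UTC.
Miami is UTC−4:00, so local arrival = 22:51 − 4:00 = 18:51 on Aug 5.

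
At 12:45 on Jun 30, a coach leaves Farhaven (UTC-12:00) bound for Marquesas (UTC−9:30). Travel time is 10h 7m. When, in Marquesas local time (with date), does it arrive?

Convert departure to UTC: 12:45 + 12:00 = 00:45 UTC on Jul 1.
Add 10 hours 7 minutes travel time → 10:52 UTC.
Marquesas is UTC−9:30, so local arrival = 10:52 − 9:30 = 01:22 on Jul 1.

01:22 on July 1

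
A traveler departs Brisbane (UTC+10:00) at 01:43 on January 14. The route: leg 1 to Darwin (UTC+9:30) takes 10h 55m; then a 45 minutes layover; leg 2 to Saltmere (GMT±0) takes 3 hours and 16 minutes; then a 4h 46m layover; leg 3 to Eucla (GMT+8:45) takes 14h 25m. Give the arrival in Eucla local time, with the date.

Convert departure to UTC: 01:43 − 10:00 = 15:43 UTC on Jan 13.
Add 10 hours and 55 minutes leg 1 → 02:38 UTC (Jan 14).
Add 45 minutes layover in Darwin → 03:23 UTC.
Add 3 hours 16 minutes leg 2 → 06:39 UTC.
Add 4 hours 46 minutes layover in Saltmere → 11:25 UTC.
Add 14 hours 25 minutes leg 3 → 01:50 UTC (Jan 15).
Eucla is UTC+8:45, so local arrival = 01:50 + 8:45 = 10:35 on Jan 15.

10:35 on Jan 15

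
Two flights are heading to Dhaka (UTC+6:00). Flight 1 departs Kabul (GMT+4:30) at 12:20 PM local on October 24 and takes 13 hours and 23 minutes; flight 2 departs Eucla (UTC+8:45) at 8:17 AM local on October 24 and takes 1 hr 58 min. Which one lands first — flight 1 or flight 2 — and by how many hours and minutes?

the second, by 19 hours 43 minutes

Flight 1 in UTC: 12:20 PM − 4:30 = 7:50 AM on Oct 24.
+13 hours and 23 minutes → arrive 9:13 PM UTC on Oct 24.
Flight 2 in UTC: 8:17 AM − 8:45 = 11:32 PM on Oct 23.
+1 hour and 58 minutes → arrive 1:30 AM UTC on Oct 24.
Flight 2 lands earlier by 19 hours 43 minutes.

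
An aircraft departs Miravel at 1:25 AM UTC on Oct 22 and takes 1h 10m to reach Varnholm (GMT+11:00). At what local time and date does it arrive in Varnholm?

Departure is given in UTC: 1:25 AM on Oct 22.
Add 1 hour 10 minutes → 2:35 AM UTC.
Varnholm is UTC+11:00: 2:35 AM + 11:00 = 1:35 PM on Oct 22.

1:35 PM on Oct 22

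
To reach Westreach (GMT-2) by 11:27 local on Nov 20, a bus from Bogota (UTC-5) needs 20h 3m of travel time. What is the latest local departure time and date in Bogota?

Target arrival in UTC: 11:27 + 2:00 = 13:27 on Nov 20.
Subtract 20 hours 3 minutes → departure 17:24 UTC on Nov 19.
Bogota is UTC−5:00: 17:24 − 5:00 = 12:24 on Nov 19.

12:24 on Nov 19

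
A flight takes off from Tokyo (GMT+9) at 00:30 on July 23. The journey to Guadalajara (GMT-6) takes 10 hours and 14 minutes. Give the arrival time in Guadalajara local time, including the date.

19:44 on Jul 22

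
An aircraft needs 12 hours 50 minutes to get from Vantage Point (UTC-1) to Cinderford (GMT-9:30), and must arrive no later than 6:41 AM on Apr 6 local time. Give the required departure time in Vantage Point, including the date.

2:21 AM on April 6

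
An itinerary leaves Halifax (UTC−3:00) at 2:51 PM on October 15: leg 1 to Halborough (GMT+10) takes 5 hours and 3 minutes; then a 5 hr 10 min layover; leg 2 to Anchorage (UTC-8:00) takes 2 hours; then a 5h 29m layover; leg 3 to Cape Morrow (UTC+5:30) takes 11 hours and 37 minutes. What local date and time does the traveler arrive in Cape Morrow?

4:40 AM on October 17

Convert departure to UTC: 2:51 PM + 3:00 = 5:51 PM UTC on Oct 15.
Add 5 hours and 3 minutes leg 1 → 10:54 PM UTC.
Add 5 hours and 10 minutes layover in Halborough → 4:04 AM UTC (Oct 16).
Add 2 hours leg 2 → 6:04 AM UTC.
Add 5 hours and 29 minutes layover in Anchorage → 11:33 AM UTC.
Add 11 hours and 37 minutes leg 3 → 11:10 PM UTC.
Cape Morrow is UTC+5:30, so local arrival = 11:10 PM + 5:30 = 4:40 AM on Oct 17.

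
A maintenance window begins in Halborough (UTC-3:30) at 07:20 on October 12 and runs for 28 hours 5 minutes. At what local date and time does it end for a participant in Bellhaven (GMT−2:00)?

Convert start to UTC: 07:20 + 3:30 = 10:50 UTC on Oct 12.
Add 28 hours 5 minutes duration → 14:55 UTC (Oct 13).
Bellhaven is UTC−2:00, so local end time = 14:55 − 2:00 = 12:55 on Oct 13.

12:55 on October 13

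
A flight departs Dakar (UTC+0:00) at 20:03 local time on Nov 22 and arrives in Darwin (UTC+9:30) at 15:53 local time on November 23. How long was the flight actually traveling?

10 hours 20 minutes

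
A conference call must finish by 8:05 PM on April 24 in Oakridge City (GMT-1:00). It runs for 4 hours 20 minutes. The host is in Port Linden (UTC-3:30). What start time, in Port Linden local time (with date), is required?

1:15 PM on April 24

Target end time in UTC: 8:05 PM + 1:00 = 9:05 PM on Apr 24.
Subtract 4 hours 20 minutes → start 4:45 PM UTC on Apr 24.
Port Linden is UTC−3:30: 4:45 PM − 3:30 = 1:15 PM on Apr 24.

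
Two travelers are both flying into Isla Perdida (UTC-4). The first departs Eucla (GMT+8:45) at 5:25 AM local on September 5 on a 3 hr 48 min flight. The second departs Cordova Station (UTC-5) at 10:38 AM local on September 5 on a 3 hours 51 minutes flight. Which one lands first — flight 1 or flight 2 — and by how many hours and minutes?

Flight 1 in UTC: 5:25 AM − 8:45 = 8:40 PM on Sep 4.
+3 hours and 48 minutes → arrive 12:28 AM UTC on Sep 5.
Flight 2 in UTC: 10:38 AM + 5:00 = 3:38 PM on Sep 5.
+3 hours 51 minutes → arrive 7:29 PM UTC on Sep 5.
Flight 1 lands earlier by 19 hours 1 minute.

the first, by 19 hours 1 minute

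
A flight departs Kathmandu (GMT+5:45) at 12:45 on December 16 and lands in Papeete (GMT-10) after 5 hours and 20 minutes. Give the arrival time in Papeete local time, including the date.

02:20 on December 16

Convert departure to UTC: 12:45 − 5:45 = 07:00 UTC on Dec 16.
Add 5 hours and 20 minutes travel time → 12:20 UTC.
Papeete is UTC−10:00, so local arrival = 12:20 − 10:00 = 02:20 on Dec 16.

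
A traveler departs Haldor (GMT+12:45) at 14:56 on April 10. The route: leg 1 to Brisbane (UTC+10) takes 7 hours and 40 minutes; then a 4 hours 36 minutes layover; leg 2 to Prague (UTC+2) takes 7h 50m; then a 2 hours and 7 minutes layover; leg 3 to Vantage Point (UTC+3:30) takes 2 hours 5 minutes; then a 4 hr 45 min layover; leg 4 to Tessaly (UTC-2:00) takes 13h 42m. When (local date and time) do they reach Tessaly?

18:56 on April 11

Convert departure to UTC: 14:56 − 12:45 = 02:11 UTC on Apr 10.
Add 7 hours and 40 minutes leg 1 → 09:51 UTC.
Add 4 hours 36 minutes layover in Brisbane → 14:27 UTC.
Add 7 hours 50 minutes leg 2 → 22:17 UTC.
Add 2 hours and 7 minutes layover in Prague → 00:24 UTC (Apr 11).
Add 2 hours 5 minutes leg 3 → 02:29 UTC.
Add 4 hours and 45 minutes layover in Vantage Point → 07:14 UTC.
Add 13 hours and 42 minutes leg 4 → 20:56 UTC.
Tessaly is UTC−2:00, so local arrival = 20:56 − 2:00 = 18:56 on Apr 11.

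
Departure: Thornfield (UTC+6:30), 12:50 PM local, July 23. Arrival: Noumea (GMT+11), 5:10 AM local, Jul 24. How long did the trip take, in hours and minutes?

11 hours 50 minutes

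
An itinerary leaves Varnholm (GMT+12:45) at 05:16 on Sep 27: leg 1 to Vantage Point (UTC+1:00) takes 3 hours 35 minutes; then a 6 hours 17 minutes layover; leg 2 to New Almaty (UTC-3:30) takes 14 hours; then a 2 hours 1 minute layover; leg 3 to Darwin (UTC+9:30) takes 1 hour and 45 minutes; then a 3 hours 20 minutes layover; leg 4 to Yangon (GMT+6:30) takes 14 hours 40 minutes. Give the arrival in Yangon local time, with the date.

Convert departure to UTC: 05:16 − 12:45 = 16:31 UTC on Sep 26.
Add 3 hours 35 minutes leg 1 → 20:06 UTC.
Add 6 hours and 17 minutes layover in Vantage Point → 02:23 UTC (Sep 27).
Add 14 hours leg 2 → 16:23 UTC.
Add 2 hours 1 minute layover in New Almaty → 18:24 UTC.
Add 1 hour 45 minutes leg 3 → 20:09 UTC.
Add 3 hours and 20 minutes layover in Darwin → 23:29 UTC.
Add 14 hours 40 minutes leg 4 → 14:09 UTC (Sep 28).
Yangon is UTC+6:30, so local arrival = 14:09 + 6:30 = 20:39 on Sep 28.

20:39 on September 28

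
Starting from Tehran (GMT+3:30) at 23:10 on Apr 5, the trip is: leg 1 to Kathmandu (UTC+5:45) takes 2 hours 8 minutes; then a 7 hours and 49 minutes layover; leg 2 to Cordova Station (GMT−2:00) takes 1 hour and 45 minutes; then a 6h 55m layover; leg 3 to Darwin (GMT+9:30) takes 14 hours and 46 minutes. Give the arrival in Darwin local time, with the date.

Convert departure to UTC: 23:10 − 3:30 = 19:40 UTC on Apr 5.
Add 2 hours 8 minutes leg 1 → 21:48 UTC.
Add 7 hours and 49 minutes layover in Kathmandu → 05:37 UTC (Apr 6).
Add 1 hour and 45 minutes leg 2 → 07:22 UTC.
Add 6 hours 55 minutes layover in Cordova Station → 14:17 UTC.
Add 14 hours and 46 minutes leg 3 → 05:03 UTC (Apr 7).
Darwin is UTC+9:30, so local arrival = 05:03 + 9:30 = 14:33 on Apr 7.

14:33 on April 7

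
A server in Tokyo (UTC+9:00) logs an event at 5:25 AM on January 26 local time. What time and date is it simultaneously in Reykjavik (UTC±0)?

8:25 PM on Jan 25

Reykjavik is 9:00 behind Tokyo.
Shift by the zone difference: 5:25 AM − 9:00 = 8:25 PM on Jan 25 in Reykjavik.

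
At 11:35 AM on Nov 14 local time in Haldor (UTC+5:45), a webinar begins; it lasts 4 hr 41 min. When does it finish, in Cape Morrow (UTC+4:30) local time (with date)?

3:01 PM on November 14

Convert start to UTC: 11:35 AM − 5:45 = 5:50 AM UTC on Nov 14.
Add 4 hours and 41 minutes duration → 10:31 AM UTC.
Cape Morrow is UTC+4:30, so local end time = 10:31 AM + 4:30 = 3:01 PM on Nov 14.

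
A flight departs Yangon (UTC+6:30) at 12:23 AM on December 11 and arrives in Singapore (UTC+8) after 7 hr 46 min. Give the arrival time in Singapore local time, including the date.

Convert departure to UTC: 12:23 AM − 6:30 = 5:53 PM UTC on Dec 10.
Add 7 hours and 46 minutes travel time → 1:39 AM UTC (Dec 11).
Singapore is UTC+8:00, so local arrival = 1:39 AM + 8:00 = 9:39 AM on Dec 11.

9:39 AM on December 11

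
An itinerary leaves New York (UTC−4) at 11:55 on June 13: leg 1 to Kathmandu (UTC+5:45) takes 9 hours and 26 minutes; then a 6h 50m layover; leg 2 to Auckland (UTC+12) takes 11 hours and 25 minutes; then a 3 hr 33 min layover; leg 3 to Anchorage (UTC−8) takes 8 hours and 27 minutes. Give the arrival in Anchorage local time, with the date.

23:36 on June 14

Convert departure to UTC: 11:55 + 4:00 = 15:55 UTC on Jun 13.
Add 9 hours and 26 minutes leg 1 → 01:21 UTC (Jun 14).
Add 6 hours and 50 minutes layover in Kathmandu → 08:11 UTC.
Add 11 hours 25 minutes leg 2 → 19:36 UTC.
Add 3 hours 33 minutes layover in Auckland → 23:09 UTC.
Add 8 hours 27 minutes leg 3 → 07:36 UTC (Jun 15).
Anchorage is UTC−8:00, so local arrival = 07:36 − 8:00 = 23:36 on Jun 14.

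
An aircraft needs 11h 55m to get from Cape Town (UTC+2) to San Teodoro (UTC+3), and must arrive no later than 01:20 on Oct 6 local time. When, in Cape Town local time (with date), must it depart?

Target arrival in UTC: 01:20 − 3:00 = 22:20 on Oct 5.
Subtract 11 hours and 55 minutes → departure 10:25 UTC on Oct 5.
Cape Town is UTC+2:00: 10:25 + 2:00 = 12:25 on Oct 5.

12:25 on October 5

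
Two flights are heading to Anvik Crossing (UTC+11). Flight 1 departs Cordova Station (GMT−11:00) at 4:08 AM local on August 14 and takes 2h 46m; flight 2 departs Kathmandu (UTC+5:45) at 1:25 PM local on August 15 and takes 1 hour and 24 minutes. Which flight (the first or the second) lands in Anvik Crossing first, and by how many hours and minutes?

Flight 1 in UTC: 4:08 AM + 11:00 = 3:08 PM on Aug 14.
+2 hours and 46 minutes → arrive 5:54 PM UTC on Aug 14.
Flight 2 in UTC: 1:25 PM − 5:45 = 7:40 AM on Aug 15.
+1 hour and 24 minutes → arrive 9:04 AM UTC on Aug 15.
Flight 1 lands earlier by 15 hours 10 minutes.

the first, by 15 hours 10 minutes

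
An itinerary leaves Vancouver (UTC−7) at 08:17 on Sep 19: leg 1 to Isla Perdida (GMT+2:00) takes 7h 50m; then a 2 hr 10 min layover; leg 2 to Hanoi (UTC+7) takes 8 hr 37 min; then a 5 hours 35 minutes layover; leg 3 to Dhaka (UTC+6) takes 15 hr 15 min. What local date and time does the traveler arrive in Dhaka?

Convert departure to UTC: 08:17 + 7:00 = 15:17 UTC on Sep 19.
Add 7 hours 50 minutes leg 1 → 23:07 UTC.
Add 2 hours 10 minutes layover in Isla Perdida → 01:17 UTC (Sep 20).
Add 8 hours and 37 minutes leg 2 → 09:54 UTC.
Add 5 hours 35 minutes layover in Hanoi → 15:29 UTC.
Add 15 hours and 15 minutes leg 3 → 06:44 UTC (Sep 21).
Dhaka is UTC+6:00, so local arrival = 06:44 + 6:00 = 12:44 on Sep 21.

12:44 on September 21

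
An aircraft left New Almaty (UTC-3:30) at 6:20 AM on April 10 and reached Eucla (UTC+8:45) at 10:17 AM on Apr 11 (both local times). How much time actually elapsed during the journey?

15 hours 42 minutes

Departure in UTC: 6:20 AM + 3:30 = 9:50 AM on Apr 10.
Arrival in UTC: 10:17 AM − 8:45 = 1:32 AM on Apr 11.
Elapsed = 1:32 AM − 9:50 AM (+1 day) = 15 hours 42 minutes.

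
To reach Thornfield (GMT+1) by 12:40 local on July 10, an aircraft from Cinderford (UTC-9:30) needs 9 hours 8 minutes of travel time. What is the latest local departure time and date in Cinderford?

17:02 on July 9

Target arrival in UTC: 12:40 − 1:00 = 11:40 on Jul 10.
Subtract 9 hours 8 minutes → departure 02:32 UTC on Jul 10.
Cinderford is UTC−9:30: 02:32 − 9:30 = 17:02 on Jul 9.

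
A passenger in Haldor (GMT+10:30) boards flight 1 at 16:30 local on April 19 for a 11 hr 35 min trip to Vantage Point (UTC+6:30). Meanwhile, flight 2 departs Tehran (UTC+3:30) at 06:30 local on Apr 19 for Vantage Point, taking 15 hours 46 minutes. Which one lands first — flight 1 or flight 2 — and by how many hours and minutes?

Flight 1 in UTC: 16:30 − 10:30 = 06:00 on Apr 19.
+11 hours 35 minutes → arrive 17:35 UTC on Apr 19.
Flight 2 in UTC: 06:30 − 3:30 = 03:00 on Apr 19.
+15 hours and 46 minutes → arrive 18:46 UTC on Apr 19.
Flight 1 lands earlier by 1 hour 11 minutes.

the first, by 1 hour 11 minutes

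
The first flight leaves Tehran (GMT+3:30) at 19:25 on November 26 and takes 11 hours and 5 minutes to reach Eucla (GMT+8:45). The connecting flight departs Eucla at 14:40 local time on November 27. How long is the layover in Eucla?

2 hours 55 minutes

Convert departure to UTC: 19:25 − 3:30 = 15:55 UTC on Nov 26.
Add 11 hours 5 minutes flight time → 03:00 UTC (Nov 27).
Eucla is UTC+8:45, so local arrival = 03:00 + 8:45 = 11:45 on Nov 27.
Layover = 14:40 − 11:45 = 2 hours 55 minutes.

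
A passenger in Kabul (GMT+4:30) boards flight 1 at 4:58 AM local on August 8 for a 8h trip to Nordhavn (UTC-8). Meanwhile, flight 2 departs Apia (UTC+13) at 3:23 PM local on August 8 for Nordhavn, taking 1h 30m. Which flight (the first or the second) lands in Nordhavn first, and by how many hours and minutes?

Flight 1 in UTC: 4:58 AM − 4:30 = 12:28 AM on Aug 8.
+8 hours → arrive 8:28 AM UTC on Aug 8.
Flight 2 in UTC: 3:23 PM − 13:00 = 2:23 AM on Aug 8.
+1 hour 30 minutes → arrive 3:53 AM UTC on Aug 8.
Flight 2 lands earlier by 4 hours 35 minutes.

the second, by 4 hours 35 minutes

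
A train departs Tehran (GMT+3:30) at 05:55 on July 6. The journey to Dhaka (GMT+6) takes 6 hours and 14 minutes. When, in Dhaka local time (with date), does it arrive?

Convert departure to UTC: 05:55 − 3:30 = 02:25 UTC on Jul 6.
Add 6 hours 14 minutes travel time → 08:39 UTC.
Dhaka is UTC+6:00, so local arrival = 08:39 + 6:00 = 14:39 on Jul 6.

14:39 on July 6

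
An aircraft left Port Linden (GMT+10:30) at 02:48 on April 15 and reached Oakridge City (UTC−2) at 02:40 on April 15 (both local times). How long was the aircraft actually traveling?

12 hours 22 minutes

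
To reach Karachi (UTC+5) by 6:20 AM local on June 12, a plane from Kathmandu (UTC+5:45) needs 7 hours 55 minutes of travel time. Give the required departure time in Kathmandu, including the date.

11:10 PM on Jun 11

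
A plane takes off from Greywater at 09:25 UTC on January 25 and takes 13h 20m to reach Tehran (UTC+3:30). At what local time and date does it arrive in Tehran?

02:15 on Jan 26

Departure is given in UTC: 09:25 on Jan 25.
Add 13 hours 20 minutes → 22:45 UTC.
Tehran is UTC+3:30: 22:45 + 3:30 = 02:15 on Jan 26.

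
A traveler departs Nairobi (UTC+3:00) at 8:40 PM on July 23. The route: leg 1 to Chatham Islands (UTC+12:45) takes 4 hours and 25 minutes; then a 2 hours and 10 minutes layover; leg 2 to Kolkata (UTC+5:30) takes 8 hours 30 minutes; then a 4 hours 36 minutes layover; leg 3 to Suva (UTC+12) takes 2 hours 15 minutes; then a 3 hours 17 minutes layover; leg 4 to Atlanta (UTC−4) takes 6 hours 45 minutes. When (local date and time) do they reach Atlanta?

9:38 PM on Jul 24

Convert departure to UTC: 8:40 PM − 3:00 = 5:40 PM UTC on Jul 23.
Add 4 hours and 25 minutes leg 1 → 10:05 PM UTC.
Add 2 hours and 10 minutes layover in Chatham Islands → 12:15 AM UTC (Jul 24).
Add 8 hours and 30 minutes leg 2 → 8:45 AM UTC.
Add 4 hours 36 minutes layover in Kolkata → 1:21 PM UTC.
Add 2 hours 15 minutes leg 3 → 3:36 PM UTC.
Add 3 hours 17 minutes layover in Suva → 6:53 PM UTC.
Add 6 hours 45 minutes leg 4 → 1:38 AM UTC (Jul 25).
Atlanta is UTC−4:00, so local arrival = 1:38 AM − 4:00 = 9:38 PM on Jul 24.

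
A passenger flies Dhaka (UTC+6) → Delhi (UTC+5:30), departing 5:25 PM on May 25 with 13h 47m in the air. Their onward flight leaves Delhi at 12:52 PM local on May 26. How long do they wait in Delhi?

Convert departure to UTC: 5:25 PM − 6:00 = 11:25 AM UTC on May 25.
Add 13 hours and 47 minutes flight time → 1:12 AM UTC (May 26).
Delhi is UTC+5:30, so local arrival = 1:12 AM + 5:30 = 6:42 AM on May 26.
Layover = 12:52 PM − 6:42 AM = 6 hours 10 minutes.

6 hours 10 minutes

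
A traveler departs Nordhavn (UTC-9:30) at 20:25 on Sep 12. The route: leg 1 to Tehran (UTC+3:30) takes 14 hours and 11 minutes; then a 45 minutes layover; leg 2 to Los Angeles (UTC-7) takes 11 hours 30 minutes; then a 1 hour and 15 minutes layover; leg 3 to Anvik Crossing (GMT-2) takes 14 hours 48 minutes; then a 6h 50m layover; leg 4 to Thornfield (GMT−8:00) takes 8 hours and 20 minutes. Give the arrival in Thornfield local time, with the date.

Convert departure to UTC: 20:25 + 9:30 = 05:55 UTC on Sep 13.
Add 14 hours 11 minutes leg 1 → 20:06 UTC.
Add 45 minutes layover in Tehran → 20:51 UTC.
Add 11 hours 30 minutes leg 2 → 08:21 UTC (Sep 14).
Add 1 hour 15 minutes layover in Los Angeles → 09:36 UTC.
Add 14 hours and 48 minutes leg 3 → 00:24 UTC (Sep 15).
Add 6 hours 50 minutes layover in Anvik Crossing → 07:14 UTC.
Add 8 hours and 20 minutes leg 4 → 15:34 UTC.
Thornfield is UTC−8:00, so local arrival = 15:34 − 8:00 = 07:34 on Sep 15.

07:34 on September 15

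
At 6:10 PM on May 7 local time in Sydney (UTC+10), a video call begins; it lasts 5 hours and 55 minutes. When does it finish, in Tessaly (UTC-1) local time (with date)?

1:05 PM on May 7

Convert start to UTC: 6:10 PM − 10:00 = 8:10 AM UTC on May 7.
Add 5 hours 55 minutes duration → 2:05 PM UTC.
Tessaly is UTC−1:00, so local end time = 2:05 PM − 1:00 = 1:05 PM on May 7.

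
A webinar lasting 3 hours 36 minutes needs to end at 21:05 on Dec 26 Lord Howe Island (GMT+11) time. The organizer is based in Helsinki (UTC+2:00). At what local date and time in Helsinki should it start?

Target end time in UTC: 21:05 − 11:00 = 10:05 on Dec 26.
Subtract 3 hours 36 minutes → start 06:29 UTC on Dec 26.
Helsinki is UTC+2:00: 06:29 + 2:00 = 08:29 on Dec 26.

08:29 on December 26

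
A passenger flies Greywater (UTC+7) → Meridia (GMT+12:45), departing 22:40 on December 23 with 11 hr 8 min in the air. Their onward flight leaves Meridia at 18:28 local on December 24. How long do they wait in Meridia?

Convert departure to UTC: 22:40 − 7:00 = 15:40 UTC on Dec 23.
Add 11 hours and 8 minutes flight time → 02:48 UTC (Dec 24).
Meridia is UTC+12:45, so local arrival = 02:48 + 12:45 = 15:33 on Dec 24.
Layover = 18:28 − 15:33 = 2 hours 55 minutes.

2 hours 55 minutes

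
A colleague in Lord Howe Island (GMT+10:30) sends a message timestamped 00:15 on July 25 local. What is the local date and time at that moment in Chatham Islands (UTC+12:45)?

02:30 on Jul 25

Chatham Islands is 2:15 ahead of Lord Howe Island.
Shift by the zone difference: 00:15 + 2:15 = 02:30 on Jul 25 in Chatham Islands.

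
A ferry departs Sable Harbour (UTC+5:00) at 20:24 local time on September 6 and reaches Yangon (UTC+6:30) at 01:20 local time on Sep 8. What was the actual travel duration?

27 hours 26 minutes

Departure in UTC: 20:24 − 5:00 = 15:24 on Sep 6.
Arrival in UTC: 01:20 − 6:30 = 18:50 on Sep 7.
Elapsed = 18:50 − 15:24 (+1 day) = 27 hours 26 minutes.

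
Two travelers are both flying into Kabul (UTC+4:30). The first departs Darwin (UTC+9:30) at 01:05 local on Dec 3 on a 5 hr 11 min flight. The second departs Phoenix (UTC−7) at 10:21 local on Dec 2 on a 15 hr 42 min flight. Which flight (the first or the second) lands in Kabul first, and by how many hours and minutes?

the first, by 12 hours 17 minutes

Flight 1 in UTC: 01:05 − 9:30 = 15:35 on Dec 2.
+5 hours 11 minutes → arrive 20:46 UTC on Dec 2.
Flight 2 in UTC: 10:21 + 7:00 = 17:21 on Dec 2.
+15 hours and 42 minutes → arrive 09:03 UTC on Dec 3.
Flight 1 lands earlier by 12 hours 17 minutes.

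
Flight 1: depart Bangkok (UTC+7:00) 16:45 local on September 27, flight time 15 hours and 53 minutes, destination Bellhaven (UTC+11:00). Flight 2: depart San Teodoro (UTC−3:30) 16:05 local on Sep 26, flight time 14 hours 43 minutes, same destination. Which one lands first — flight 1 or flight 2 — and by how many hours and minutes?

Flight 1 in UTC: 16:45 − 7:00 = 09:45 on Sep 27.
+15 hours and 53 minutes → arrive 01:38 UTC on Sep 28.
Flight 2 in UTC: 16:05 + 3:30 = 19:35 on Sep 26.
+14 hours and 43 minutes → arrive 10:18 UTC on Sep 27.
Flight 2 lands earlier by 15 hours 20 minutes.

the second, by 15 hours 20 minutes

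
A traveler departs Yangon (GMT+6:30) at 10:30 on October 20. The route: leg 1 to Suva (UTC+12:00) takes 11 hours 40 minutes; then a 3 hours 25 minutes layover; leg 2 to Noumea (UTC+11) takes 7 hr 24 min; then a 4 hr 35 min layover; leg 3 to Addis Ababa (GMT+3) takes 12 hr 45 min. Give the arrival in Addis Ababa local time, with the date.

Convert departure to UTC: 10:30 − 6:30 = 04:00 UTC on Oct 20.
Add 11 hours and 40 minutes leg 1 → 15:40 UTC.
Add 3 hours 25 minutes layover in Suva → 19:05 UTC.
Add 7 hours and 24 minutes leg 2 → 02:29 UTC (Oct 21).
Add 4 hours and 35 minutes layover in Noumea → 07:04 UTC.
Add 12 hours 45 minutes leg 3 → 19:49 UTC.
Addis Ababa is UTC+3:00, so local arrival = 19:49 + 3:00 = 22:49 on Oct 21.

22:49 on Oct 21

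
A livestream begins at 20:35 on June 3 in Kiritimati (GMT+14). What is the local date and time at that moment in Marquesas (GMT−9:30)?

In UTC: 20:35 − 14:00 = 06:35 on Jun 3.
Marquesas is UTC−9:30: 06:35 − 9:30 = 21:05 on Jun 2.

21:05 on Jun 2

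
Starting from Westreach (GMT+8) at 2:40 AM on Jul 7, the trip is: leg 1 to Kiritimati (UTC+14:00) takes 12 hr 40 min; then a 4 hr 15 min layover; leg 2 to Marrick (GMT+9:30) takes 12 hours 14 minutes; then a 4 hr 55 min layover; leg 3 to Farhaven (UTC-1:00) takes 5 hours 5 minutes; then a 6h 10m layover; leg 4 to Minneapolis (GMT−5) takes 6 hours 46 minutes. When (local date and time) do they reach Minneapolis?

5:45 PM on July 8

Convert departure to UTC: 2:40 AM − 8:00 = 6:40 PM UTC on Jul 6.
Add 12 hours 40 minutes leg 1 → 7:20 AM UTC (Jul 7).
Add 4 hours 15 minutes layover in Kiritimati → 11:35 AM UTC.
Add 12 hours 14 minutes leg 2 → 11:49 PM UTC.
Add 4 hours 55 minutes layover in Marrick → 4:44 AM UTC (Jul 8).
Add 5 hours 5 minutes leg 3 → 9:49 AM UTC.
Add 6 hours 10 minutes layover in Farhaven → 3:59 PM UTC.
Add 6 hours and 46 minutes leg 4 → 10:45 PM UTC.
Minneapolis is UTC−5:00, so local arrival = 10:45 PM − 5:00 = 5:45 PM on Jul 8.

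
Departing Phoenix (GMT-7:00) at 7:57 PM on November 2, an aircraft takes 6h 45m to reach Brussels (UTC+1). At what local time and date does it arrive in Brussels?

10:42 AM on Nov 3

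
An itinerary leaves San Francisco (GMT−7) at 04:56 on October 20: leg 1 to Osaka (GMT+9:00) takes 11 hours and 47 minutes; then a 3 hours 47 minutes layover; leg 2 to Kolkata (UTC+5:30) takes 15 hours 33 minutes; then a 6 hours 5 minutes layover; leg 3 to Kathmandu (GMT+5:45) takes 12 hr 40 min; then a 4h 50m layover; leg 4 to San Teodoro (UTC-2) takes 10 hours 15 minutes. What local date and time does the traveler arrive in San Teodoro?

02:53 on Oct 23

Convert departure to UTC: 04:56 + 7:00 = 11:56 UTC on Oct 20.
Add 11 hours 47 minutes leg 1 → 23:43 UTC.
Add 3 hours 47 minutes layover in Osaka → 03:30 UTC (Oct 21).
Add 15 hours and 33 minutes leg 2 → 19:03 UTC.
Add 6 hours and 5 minutes layover in Kolkata → 01:08 UTC (Oct 22).
Add 12 hours and 40 minutes leg 3 → 13:48 UTC.
Add 4 hours 50 minutes layover in Kathmandu → 18:38 UTC.
Add 10 hours 15 minutes leg 4 → 04:53 UTC (Oct 23).
San Teodoro is UTC−2:00, so local arrival = 04:53 − 2:00 = 02:53 on Oct 23.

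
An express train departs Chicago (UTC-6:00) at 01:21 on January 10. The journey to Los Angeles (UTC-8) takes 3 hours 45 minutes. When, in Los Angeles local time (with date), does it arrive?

Convert departure to UTC: 01:21 + 6:00 = 07:21 UTC on Jan 10.
Add 3 hours 45 minutes travel time → 11:06 UTC.
Los Angeles is UTC−8:00, so local arrival = 11:06 − 8:00 = 03:06 on Jan 10.

03:06 on January 10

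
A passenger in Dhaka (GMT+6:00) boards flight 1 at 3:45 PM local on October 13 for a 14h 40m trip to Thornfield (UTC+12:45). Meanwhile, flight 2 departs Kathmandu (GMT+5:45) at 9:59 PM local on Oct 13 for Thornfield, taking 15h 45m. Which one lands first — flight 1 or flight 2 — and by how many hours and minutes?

Flight 1 in UTC: 3:45 PM − 6:00 = 9:45 AM on Oct 13.
+14 hours 40 minutes → arrive 12:25 AM UTC on Oct 14.
Flight 2 in UTC: 9:59 PM − 5:45 = 4:14 PM on Oct 13.
+15 hours 45 minutes → arrive 7:59 AM UTC on Oct 14.
Flight 1 lands earlier by 7 hours 34 minutes.

the first, by 7 hours 34 minutes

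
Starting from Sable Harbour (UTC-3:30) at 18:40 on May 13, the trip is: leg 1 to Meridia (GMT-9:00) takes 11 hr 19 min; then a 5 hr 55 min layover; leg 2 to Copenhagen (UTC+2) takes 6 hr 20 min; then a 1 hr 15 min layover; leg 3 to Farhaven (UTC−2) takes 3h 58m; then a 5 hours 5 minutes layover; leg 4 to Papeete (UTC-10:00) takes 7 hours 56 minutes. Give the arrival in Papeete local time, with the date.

Convert departure to UTC: 18:40 + 3:30 = 22:10 UTC on May 13.
Add 11 hours and 19 minutes leg 1 → 09:29 UTC (May 14).
Add 5 hours 55 minutes layover in Meridia → 15:24 UTC.
Add 6 hours 20 minutes leg 2 → 21:44 UTC.
Add 1 hour and 15 minutes layover in Copenhagen → 22:59 UTC.
Add 3 hours 58 minutes leg 3 → 02:57 UTC (May 15).
Add 5 hours 5 minutes layover in Farhaven → 08:02 UTC.
Add 7 hours 56 minutes leg 4 → 15:58 UTC.
Papeete is UTC−10:00, so local arrival = 15:58 − 10:00 = 05:58 on May 15.

05:58 on May 15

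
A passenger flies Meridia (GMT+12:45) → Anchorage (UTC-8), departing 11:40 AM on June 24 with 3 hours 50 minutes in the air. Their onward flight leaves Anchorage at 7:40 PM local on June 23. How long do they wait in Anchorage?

Convert departure to UTC: 11:40 AM − 12:45 = 10:55 PM UTC on Jun 23.
Add 3 hours and 50 minutes flight time → 2:45 AM UTC (Jun 24).
Anchorage is UTC−8:00, so local arrival = 2:45 AM − 8:00 = 6:45 PM on Jun 23.
Layover = 7:40 PM − 6:45 PM = 55 minutes.

55 minutes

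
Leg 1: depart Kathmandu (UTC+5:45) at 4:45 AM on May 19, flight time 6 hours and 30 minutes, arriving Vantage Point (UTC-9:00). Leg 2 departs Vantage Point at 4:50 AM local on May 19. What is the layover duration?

Convert departure to UTC: 4:45 AM − 5:45 = 11:00 PM UTC on May 18.
Add 6 hours 30 minutes flight time → 5:30 AM UTC (May 19).
Vantage Point is UTC−9:00, so local arrival = 5:30 AM − 9:00 = 8:30 PM on May 18.
Layover = 4:50 AM − 8:30 PM (+1 day) = 8 hours 20 minutes.

8 hours 20 minutes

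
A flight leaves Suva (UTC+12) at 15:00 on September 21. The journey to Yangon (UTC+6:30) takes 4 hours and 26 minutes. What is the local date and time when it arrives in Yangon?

13:56 on September 21

Convert departure to UTC: 15:00 − 12:00 = 03:00 UTC on Sep 21.
Add 4 hours and 26 minutes travel time → 07:26 UTC.
Yangon is UTC+6:30, so local arrival = 07:26 + 6:30 = 13:56 on Sep 21.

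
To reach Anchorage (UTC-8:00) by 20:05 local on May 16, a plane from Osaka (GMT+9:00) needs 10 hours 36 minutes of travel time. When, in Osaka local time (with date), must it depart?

Target arrival in UTC: 20:05 + 8:00 = 04:05 on May 17.
Subtract 10 hours and 36 minutes → departure 17:29 UTC on May 16.
Osaka is UTC+9:00: 17:29 + 9:00 = 02:29 on May 17.

02:29 on May 17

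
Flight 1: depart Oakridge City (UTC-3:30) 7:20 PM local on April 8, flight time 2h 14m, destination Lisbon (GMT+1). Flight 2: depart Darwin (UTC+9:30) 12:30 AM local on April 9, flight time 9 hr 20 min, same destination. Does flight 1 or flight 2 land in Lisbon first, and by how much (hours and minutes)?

the second, by 44 minutes

Flight 1 in UTC: 7:20 PM + 3:30 = 10:50 PM on Apr 8.
+2 hours and 14 minutes → arrive 1:04 AM UTC on Apr 9.
Flight 2 in UTC: 12:30 AM − 9:30 = 3:00 PM on Apr 8.
+9 hours 20 minutes → arrive 12:20 AM UTC on Apr 9.
Flight 2 lands earlier by 44 minutes.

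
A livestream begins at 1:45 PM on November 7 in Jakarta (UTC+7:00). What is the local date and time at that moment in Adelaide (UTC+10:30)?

Adelaide is 3:30 ahead of Jakarta.
Shift by the zone difference: 1:45 PM + 3:30 = 5:15 PM on Nov 7 in Adelaide.

5:15 PM on November 7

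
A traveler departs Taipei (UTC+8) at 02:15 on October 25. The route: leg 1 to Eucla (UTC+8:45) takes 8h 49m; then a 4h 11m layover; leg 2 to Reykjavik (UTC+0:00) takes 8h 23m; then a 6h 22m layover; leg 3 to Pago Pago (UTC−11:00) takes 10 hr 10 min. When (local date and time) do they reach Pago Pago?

21:10 on October 25

Convert departure to UTC: 02:15 − 8:00 = 18:15 UTC on Oct 24.
Add 8 hours 49 minutes leg 1 → 03:04 UTC (Oct 25).
Add 4 hours 11 minutes layover in Eucla → 07:15 UTC.
Add 8 hours and 23 minutes leg 2 → 15:38 UTC.
Add 6 hours and 22 minutes layover in Reykjavik → 22:00 UTC.
Add 10 hours 10 minutes leg 3 → 08:10 UTC (Oct 26).
Pago Pago is UTC−11:00, so local arrival = 08:10 − 11:00 = 21:10 on Oct 25.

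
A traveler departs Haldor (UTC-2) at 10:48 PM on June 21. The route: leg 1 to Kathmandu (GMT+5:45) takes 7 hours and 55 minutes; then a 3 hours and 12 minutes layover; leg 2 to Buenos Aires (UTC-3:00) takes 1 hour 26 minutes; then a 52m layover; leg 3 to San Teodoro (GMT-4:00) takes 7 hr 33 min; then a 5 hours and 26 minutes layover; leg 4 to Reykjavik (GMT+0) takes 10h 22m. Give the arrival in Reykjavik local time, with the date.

1:34 PM on June 23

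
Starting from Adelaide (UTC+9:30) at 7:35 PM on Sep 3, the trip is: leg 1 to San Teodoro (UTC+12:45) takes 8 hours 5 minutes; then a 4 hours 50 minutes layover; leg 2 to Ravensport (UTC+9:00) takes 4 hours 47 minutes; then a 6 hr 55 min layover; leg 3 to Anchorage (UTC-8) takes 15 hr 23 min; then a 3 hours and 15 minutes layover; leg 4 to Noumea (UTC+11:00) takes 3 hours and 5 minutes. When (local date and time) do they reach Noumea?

7:25 PM on Sep 5

Convert departure to UTC: 7:35 PM − 9:30 = 10:05 AM UTC on Sep 3.
Add 8 hours and 5 minutes leg 1 → 6:10 PM UTC.
Add 4 hours 50 minutes layover in San Teodoro → 11:00 PM UTC.
Add 4 hours 47 minutes leg 2 → 3:47 AM UTC (Sep 4).
Add 6 hours and 55 minutes layover in Ravensport → 10:42 AM UTC.
Add 15 hours 23 minutes leg 3 → 2:05 AM UTC (Sep 5).
Add 3 hours and 15 minutes layover in Anchorage → 5:20 AM UTC.
Add 3 hours 5 minutes leg 4 → 8:25 AM UTC.
Noumea is UTC+11:00, so local arrival = 8:25 AM + 11:00 = 7:25 PM on Sep 5.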